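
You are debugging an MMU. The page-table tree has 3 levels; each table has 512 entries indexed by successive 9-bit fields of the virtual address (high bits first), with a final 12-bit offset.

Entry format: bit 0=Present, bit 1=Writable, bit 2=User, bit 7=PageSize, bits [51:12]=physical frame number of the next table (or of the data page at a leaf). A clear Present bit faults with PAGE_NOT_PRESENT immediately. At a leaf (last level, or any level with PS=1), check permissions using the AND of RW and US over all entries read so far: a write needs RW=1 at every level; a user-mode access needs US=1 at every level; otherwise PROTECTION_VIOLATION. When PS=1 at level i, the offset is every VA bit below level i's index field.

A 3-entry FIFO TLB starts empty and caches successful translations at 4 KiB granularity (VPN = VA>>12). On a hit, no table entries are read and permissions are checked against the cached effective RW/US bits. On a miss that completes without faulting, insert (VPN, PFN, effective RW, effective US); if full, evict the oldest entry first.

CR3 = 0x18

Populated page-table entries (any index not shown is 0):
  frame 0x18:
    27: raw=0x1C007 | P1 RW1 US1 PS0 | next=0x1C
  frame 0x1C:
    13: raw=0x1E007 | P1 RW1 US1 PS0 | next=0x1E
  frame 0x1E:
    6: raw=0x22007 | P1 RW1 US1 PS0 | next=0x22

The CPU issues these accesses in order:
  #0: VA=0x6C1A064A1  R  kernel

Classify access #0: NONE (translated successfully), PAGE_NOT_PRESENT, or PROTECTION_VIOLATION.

Per-access translation:
#0 VA=0x6C1A064A1 (r,kernel):
  L0: frame=0x18 idx=27 entry=0x1C007 [P=1 RW=1 US=1 PS=0]
  L1: frame=0x1C idx=13 entry=0x1E007 [P=1 RW=1 US=1 PS=0]
  L2: frame=0x1E idx=6 entry=0x22007 [P=1 RW=1 US=1 PS=0]
  ✓ 0x224A1  — 3 lookups

Access #0 fault: NONE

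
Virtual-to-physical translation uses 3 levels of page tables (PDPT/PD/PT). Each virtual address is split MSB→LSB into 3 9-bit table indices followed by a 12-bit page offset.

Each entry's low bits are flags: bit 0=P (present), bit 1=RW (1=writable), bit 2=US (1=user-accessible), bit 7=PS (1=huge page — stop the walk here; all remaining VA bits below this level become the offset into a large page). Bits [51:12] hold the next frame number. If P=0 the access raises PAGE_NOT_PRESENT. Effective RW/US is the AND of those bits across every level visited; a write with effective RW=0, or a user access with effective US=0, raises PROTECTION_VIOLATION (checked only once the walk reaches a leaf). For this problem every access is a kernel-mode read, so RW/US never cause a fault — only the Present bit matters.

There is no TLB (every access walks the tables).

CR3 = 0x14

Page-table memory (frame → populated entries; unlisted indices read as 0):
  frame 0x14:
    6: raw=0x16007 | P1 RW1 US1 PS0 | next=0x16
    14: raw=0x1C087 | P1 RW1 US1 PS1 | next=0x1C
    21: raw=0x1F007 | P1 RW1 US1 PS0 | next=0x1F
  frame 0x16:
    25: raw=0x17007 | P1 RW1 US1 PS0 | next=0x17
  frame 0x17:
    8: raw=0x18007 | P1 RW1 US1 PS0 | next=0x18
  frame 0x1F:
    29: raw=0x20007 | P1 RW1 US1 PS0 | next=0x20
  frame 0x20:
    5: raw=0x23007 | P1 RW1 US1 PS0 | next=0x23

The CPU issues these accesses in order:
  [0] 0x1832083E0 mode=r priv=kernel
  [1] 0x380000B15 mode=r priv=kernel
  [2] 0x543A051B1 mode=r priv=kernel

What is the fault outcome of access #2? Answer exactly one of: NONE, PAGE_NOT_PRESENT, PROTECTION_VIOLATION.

Per-access translation:
#0 VA=0x1832083E0 (r,kernel):
  lvl0: tbl 0x14, slot 6 ⇒ 0x16007 (P1/RW1/US1/PS0)
  lvl1: tbl 0x16, slot 25 ⇒ 0x17007 (P1/RW1/US1/PS0)
  lvl2: tbl 0x17, slot 8 ⇒ 0x18007 (P1/RW1/US1/PS0)
  → PA=0x183E0  (3 entries read)
#1 VA=0x380000B15 (r,kernel):
  lvl0: tbl 0x14, slot 14 ⇒ 0x1C087 (P1/RW1/US1/PS1)
  → PA=0x1CB15 (huge @L0)  (1 entries read)
#2 VA=0x543A051B1 (r,kernel):
  lvl0: tbl 0x14, slot 21 ⇒ 0x1F007 (P1/RW1/US1/PS0)
  lvl1: tbl 0x1F, slot 29 ⇒ 0x20007 (P1/RW1/US1/PS0)
  lvl2: tbl 0x20, slot 5 ⇒ 0x23007 (P1/RW1/US1/PS0)
  → PA=0x231B1  (3 entries read)

Access #2 fault: NONE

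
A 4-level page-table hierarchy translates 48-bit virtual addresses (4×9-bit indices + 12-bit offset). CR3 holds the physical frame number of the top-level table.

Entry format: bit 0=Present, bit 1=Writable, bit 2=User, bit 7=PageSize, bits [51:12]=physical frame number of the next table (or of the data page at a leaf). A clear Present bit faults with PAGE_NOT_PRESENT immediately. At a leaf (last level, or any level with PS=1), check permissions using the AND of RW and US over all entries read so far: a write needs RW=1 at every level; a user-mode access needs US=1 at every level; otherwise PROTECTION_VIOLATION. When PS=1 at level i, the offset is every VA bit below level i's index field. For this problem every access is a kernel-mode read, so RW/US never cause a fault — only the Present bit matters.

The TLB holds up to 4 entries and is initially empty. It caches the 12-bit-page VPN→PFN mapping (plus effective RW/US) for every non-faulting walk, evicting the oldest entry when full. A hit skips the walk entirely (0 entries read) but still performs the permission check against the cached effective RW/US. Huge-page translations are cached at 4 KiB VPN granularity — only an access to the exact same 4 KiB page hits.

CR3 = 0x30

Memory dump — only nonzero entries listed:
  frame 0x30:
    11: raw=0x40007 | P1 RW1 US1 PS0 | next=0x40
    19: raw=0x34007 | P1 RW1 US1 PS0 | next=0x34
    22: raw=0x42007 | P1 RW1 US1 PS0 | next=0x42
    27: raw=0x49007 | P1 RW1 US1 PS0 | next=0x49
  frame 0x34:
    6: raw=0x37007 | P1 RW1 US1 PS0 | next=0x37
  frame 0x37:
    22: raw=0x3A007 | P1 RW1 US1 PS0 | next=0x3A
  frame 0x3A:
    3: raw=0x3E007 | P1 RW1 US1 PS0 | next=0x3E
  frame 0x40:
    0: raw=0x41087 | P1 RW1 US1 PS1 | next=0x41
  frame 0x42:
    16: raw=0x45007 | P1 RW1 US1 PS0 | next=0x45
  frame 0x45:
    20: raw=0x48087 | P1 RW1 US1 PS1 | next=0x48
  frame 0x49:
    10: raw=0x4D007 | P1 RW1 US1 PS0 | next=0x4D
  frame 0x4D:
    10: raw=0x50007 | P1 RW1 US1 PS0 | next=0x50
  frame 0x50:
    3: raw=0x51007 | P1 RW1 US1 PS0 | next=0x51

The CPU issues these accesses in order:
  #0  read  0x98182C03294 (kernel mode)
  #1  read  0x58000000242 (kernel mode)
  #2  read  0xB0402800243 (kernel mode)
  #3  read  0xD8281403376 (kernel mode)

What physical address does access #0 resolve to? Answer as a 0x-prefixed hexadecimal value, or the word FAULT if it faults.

Per-access translation:
#0 VA=0x98182C03294 (r,kernel):
  [0] read 0x30 idx=19: raw=0x34007 flags P=1 W=1 U=1 S=0
  [1] read 0x34 idx=6: raw=0x37007 flags P=1 W=1 U=1 S=0
  [2] read 0x37 idx=22: raw=0x3A007 flags P=1 W=1 U=1 S=0
  [3] read 0x3A idx=3: raw=0x3E007 flags P=1 W=1 U=1 S=0
  → PA=0x3E294  (4 entries read)
#1 VA=0x58000000242 (r,kernel):
  [0] read 0x30 idx=11: raw=0x40007 flags P=1 W=1 U=1 S=0
  [1] read 0x40 idx=0: raw=0x41087 flags P=1 W=1 U=1 S=1
  → PA=0x41242 (huge @L1)  (2 entries read)
#2 VA=0xB0402800243 (r,kernel):
  [0] read 0x30 idx=22: raw=0x42007 flags P=1 W=1 U=1 S=0
  [1] read 0x42 idx=16: raw=0x45007 flags P=1 W=1 U=1 S=0
  [2] read 0x45 idx=20: raw=0x48087 flags P=1 W=1 U=1 S=1
  → PA=0x48243 (huge @L2)  (3 entries read)
#3 VA=0xD8281403376 (r,kernel):
  [0] read 0x30 idx=27: raw=0x49007 flags P=1 W=1 U=1 S=0
  [1] read 0x49 idx=10: raw=0x4D007 flags P=1 W=1 U=1 S=0
  [2] read 0x4D idx=10: raw=0x50007 flags P=1 W=1 U=1 S=0
  [3] read 0x50 idx=3: raw=0x51007 flags P=1 W=1 U=1 S=0
  → PA=0x51376  (4 entries read)

Access #0 PA: 0x3E294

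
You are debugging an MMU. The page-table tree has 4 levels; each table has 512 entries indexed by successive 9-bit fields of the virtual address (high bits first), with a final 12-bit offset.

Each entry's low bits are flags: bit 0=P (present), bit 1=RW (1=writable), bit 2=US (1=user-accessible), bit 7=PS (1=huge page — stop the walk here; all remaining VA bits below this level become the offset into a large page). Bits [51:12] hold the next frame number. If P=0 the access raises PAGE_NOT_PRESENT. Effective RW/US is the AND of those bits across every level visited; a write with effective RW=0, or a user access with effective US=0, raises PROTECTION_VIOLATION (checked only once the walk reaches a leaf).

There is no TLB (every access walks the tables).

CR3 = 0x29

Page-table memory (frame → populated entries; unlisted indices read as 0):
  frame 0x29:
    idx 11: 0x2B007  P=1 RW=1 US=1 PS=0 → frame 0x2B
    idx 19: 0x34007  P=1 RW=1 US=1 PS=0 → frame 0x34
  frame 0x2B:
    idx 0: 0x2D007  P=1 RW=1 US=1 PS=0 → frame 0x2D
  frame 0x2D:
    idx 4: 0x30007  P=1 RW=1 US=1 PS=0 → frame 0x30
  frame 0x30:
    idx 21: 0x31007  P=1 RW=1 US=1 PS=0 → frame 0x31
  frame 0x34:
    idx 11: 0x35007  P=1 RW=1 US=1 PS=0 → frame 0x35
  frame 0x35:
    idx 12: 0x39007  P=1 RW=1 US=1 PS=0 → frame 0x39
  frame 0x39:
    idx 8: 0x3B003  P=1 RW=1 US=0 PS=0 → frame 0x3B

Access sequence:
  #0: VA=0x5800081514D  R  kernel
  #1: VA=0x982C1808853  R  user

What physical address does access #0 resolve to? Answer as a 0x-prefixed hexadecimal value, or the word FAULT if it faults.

Per-access translation:
#0 VA=0x5800081514D (r,kernel):
  L0 @0x29[11] → 0x2B007  P=1,RW=1,US=1,PS=0
  L1 @0x2B[0] → 0x2D007  P=1,RW=1,US=1,PS=0
  L2 @0x2D[4] → 0x30007  P=1,RW=1,US=1,PS=0
  L3 @0x30[21] → 0x31007  P=1,RW=1,US=1,PS=0
  ⇒ phys 0x3114D  [4 reads]
#1 VA=0x982C1808853 (r,user):
  L0 @0x29[19] → 0x34007  P=1,RW=1,US=1,PS=0
  L1 @0x34[11] → 0x35007  P=1,RW=1,US=1,PS=0
  L2 @0x35[12] → 0x39007  P=1,RW=1,US=1,PS=0
  L3 @0x39[8] → 0x3B003  P=1,RW=1,US=0,PS=0
  ✗ PROTECTION_VIOLATION  [4 reads]

Access #0 PA: 0x3114D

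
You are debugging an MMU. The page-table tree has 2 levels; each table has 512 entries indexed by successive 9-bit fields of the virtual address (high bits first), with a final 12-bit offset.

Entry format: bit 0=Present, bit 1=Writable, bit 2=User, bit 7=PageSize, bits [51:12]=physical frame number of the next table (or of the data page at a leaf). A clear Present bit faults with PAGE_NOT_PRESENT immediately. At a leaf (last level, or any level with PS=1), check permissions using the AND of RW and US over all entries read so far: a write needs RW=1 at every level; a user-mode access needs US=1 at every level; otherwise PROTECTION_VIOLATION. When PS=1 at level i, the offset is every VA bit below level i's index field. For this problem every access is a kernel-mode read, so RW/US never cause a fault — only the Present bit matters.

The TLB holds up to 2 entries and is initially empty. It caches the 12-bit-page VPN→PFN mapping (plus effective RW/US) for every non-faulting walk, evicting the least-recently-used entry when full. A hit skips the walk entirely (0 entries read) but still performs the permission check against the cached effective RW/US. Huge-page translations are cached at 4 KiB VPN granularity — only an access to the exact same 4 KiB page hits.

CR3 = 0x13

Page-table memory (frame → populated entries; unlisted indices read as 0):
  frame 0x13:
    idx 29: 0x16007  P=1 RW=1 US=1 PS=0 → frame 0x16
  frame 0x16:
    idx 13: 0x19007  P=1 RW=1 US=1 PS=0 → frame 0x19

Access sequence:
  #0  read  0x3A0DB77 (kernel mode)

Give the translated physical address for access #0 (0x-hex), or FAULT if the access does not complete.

Walk each access:
#0 VA=0x3A0DB77 (r,kernel):
  L0 @0x13[29] → 0x16007  P=1,RW=1,US=1,PS=0
  L1 @0x16[13] → 0x19007  P=1,RW=1,US=1,PS=0
  ✓ 0x19B77  — 2 lookups

Access #0 PA: 0x19B77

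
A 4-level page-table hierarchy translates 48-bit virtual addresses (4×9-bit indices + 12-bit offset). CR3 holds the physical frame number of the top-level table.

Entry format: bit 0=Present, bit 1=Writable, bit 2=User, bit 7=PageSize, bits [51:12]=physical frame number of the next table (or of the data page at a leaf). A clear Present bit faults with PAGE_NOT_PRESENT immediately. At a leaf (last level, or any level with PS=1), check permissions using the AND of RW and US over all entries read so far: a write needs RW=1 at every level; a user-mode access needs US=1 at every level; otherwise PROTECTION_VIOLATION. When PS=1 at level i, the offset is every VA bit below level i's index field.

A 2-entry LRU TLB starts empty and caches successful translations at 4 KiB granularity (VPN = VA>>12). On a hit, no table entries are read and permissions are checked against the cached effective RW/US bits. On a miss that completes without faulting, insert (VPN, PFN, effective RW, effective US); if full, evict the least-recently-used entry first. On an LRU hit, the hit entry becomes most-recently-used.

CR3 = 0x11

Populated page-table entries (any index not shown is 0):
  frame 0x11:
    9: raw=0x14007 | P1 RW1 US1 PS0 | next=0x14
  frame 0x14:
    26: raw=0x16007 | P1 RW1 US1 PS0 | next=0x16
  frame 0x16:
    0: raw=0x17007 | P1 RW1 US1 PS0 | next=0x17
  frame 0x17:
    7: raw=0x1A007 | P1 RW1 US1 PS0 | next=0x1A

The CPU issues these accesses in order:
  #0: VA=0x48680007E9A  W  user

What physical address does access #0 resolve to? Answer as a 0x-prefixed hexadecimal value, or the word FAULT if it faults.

Per-access translation:
#0 VA=0x48680007E9A (w,user):
  L0: frame=0x11 idx=9 entry=0x14007 [P=1 RW=1 US=1 PS=0]
  L1: frame=0x14 idx=26 entry=0x16007 [P=1 RW=1 US=1 PS=0]
  L2: frame=0x16 idx=0 entry=0x17007 [P=1 RW=1 US=1 PS=0]
  L3: frame=0x17 idx=7 entry=0x1A007 [P=1 RW=1 US=1 PS=0]
  ✓ 0x1AE9A  — 4 lookups

Access #0 PA: 0x1AE9A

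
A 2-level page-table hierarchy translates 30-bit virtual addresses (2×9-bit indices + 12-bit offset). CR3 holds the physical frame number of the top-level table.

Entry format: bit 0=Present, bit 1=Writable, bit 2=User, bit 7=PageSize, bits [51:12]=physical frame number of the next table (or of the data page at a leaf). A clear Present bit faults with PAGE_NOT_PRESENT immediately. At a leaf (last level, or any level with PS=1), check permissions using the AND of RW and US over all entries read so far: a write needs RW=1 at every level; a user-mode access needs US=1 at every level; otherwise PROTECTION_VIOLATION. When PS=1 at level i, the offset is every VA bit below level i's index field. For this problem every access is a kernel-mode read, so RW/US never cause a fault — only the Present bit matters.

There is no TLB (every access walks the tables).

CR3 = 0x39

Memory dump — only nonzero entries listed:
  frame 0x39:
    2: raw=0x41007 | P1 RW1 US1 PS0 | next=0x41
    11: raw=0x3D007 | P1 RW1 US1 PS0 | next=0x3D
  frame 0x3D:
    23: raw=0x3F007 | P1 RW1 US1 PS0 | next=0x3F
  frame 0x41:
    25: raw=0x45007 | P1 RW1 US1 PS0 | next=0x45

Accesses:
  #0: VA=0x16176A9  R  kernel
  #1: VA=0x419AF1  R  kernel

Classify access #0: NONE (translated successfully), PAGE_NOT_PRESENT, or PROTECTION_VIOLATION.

Walk each access:
#0 VA=0x16176A9 (r,kernel):
  L0 @0x39[11] → 0x3D007  P=1,RW=1,US=1,PS=0
  L1 @0x3D[23] → 0x3F007  P=1,RW=1,US=1,PS=0
  ✓ 0x3F6A9  — 2 lookups
#1 VA=0x419AF1 (r,kernel):
  L0 @0x39[2] → 0x41007  P=1,RW=1,US=1,PS=0
  L1 @0x41[25] → 0x45007  P=1,RW=1,US=1,PS=0
  ✓ 0x45AF1  — 2 lookups

Access #0 fault: NONE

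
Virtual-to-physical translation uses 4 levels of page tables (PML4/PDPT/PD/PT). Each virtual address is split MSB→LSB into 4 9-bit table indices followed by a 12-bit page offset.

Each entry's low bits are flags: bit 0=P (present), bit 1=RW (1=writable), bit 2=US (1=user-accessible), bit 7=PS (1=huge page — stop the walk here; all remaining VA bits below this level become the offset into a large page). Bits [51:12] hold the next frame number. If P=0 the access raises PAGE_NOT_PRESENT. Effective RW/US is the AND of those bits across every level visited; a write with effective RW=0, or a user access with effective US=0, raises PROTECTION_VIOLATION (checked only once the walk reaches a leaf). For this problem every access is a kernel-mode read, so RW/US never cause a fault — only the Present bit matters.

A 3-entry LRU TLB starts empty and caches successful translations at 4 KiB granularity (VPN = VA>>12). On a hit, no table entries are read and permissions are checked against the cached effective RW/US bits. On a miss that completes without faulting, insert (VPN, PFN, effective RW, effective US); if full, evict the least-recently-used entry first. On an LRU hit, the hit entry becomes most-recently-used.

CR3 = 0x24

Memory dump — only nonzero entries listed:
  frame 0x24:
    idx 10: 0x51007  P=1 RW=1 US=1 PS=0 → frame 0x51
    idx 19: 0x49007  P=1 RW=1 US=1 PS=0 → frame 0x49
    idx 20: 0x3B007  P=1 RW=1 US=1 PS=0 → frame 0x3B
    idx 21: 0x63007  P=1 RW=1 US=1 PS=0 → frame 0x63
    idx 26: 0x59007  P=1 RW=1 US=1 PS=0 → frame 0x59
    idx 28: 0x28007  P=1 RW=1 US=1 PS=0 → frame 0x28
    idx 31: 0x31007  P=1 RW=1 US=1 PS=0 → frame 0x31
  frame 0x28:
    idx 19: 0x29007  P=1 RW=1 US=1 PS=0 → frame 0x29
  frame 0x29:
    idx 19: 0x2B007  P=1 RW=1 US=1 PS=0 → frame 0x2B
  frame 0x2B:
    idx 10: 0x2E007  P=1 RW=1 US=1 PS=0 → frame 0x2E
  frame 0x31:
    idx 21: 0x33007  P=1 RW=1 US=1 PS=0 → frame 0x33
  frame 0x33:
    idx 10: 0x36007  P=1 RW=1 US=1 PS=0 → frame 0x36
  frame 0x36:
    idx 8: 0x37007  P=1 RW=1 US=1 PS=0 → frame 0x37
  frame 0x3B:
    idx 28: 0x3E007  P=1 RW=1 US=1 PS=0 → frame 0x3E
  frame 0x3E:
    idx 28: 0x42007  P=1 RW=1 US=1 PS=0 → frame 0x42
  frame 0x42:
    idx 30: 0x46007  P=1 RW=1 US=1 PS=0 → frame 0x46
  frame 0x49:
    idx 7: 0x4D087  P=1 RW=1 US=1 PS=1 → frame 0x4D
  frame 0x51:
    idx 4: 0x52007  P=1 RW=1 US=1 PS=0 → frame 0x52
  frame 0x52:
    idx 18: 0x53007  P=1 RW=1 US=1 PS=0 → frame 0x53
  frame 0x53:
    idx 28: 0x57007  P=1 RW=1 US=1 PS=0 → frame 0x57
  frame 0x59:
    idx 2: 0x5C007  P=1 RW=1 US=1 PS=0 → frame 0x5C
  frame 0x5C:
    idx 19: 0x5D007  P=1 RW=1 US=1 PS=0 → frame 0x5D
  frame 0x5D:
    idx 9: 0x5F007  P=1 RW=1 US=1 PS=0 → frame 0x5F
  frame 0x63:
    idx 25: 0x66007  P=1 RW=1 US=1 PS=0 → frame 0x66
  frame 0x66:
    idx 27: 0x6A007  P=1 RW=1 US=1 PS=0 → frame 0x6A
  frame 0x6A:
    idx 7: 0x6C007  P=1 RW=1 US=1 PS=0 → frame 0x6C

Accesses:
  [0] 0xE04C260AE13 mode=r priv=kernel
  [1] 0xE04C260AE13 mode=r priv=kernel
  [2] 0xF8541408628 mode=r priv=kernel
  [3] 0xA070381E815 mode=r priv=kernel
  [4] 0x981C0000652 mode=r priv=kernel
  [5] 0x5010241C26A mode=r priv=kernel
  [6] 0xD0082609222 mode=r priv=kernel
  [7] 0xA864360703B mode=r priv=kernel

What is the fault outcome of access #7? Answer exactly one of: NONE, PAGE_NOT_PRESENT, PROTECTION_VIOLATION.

Walk each access:
#0 VA=0xE04C260AE13 (r,kernel):
  L0 @0x24[28] → 0x28007  P=1,RW=1,US=1,PS=0
  L1 @0x28[19] → 0x29007  P=1,RW=1,US=1,PS=0
  L2 @0x29[19] → 0x2B007  P=1,RW=1,US=1,PS=0
  L3 @0x2B[10] → 0x2E007  P=1,RW=1,US=1,PS=0
  ⇒ phys 0x2EE13  [4 reads]
#1 VA=0xE04C260AE13 (r,kernel):
  TLB hit vpn=0xE04C260A → PA=0x2EE13
#2 VA=0xF8541408628 (r,kernel):
  L0 @0x24[31] → 0x31007  P=1,RW=1,US=1,PS=0
  L1 @0x31[21] → 0x33007  P=1,RW=1,US=1,PS=0
  L2 @0x33[10] → 0x36007  P=1,RW=1,US=1,PS=0
  L3 @0x36[8] → 0x37007  P=1,RW=1,US=1,PS=0
  ⇒ phys 0x37628  [4 reads]
#3 VA=0xA070381E815 (r,kernel):
  L0 @0x24[20] → 0x3B007  P=1,RW=1,US=1,PS=0
  L1 @0x3B[28] → 0x3E007  P=1,RW=1,US=1,PS=0
  L2 @0x3E[28] → 0x42007  P=1,RW=1,US=1,PS=0
  L3 @0x42[30] → 0x46007  P=1,RW=1,US=1,PS=0
  ⇒ phys 0x46815  [4 reads]
#4 VA=0x981C0000652 (r,kernel):
  L0 @0x24[19] → 0x49007  P=1,RW=1,US=1,PS=0
  L1 @0x49[7] → 0x4D087  P=1,RW=1,US=1,PS=1
  ⇒ phys 0x4D652 (huge @L1)  [2 reads]
#5 VA=0x5010241C26A (r,kernel):
  L0 @0x24[10] → 0x51007  P=1,RW=1,US=1,PS=0
  L1 @0x51[4] → 0x52007  P=1,RW=1,US=1,PS=0
  L2 @0x52[18] → 0x53007  P=1,RW=1,US=1,PS=0
  L3 @0x53[28] → 0x57007  P=1,RW=1,US=1,PS=0
  ⇒ phys 0x5726A  [4 reads]
#6 VA=0xD0082609222 (r,kernel):
  L0 @0x24[26] → 0x59007  P=1,RW=1,US=1,PS=0
  L1 @0x59[2] → 0x5C007  P=1,RW=1,US=1,PS=0
  L2 @0x5C[19] → 0x5D007  P=1,RW=1,US=1,PS=0
  L3 @0x5D[9] → 0x5F007  P=1,RW=1,US=1,PS=0
  ⇒ phys 0x5F222  [4 reads]
#7 VA=0xA864360703B (r,kernel):
  L0 @0x24[21] → 0x63007  P=1,RW=1,US=1,PS=0
  L1 @0x63[25] → 0x66007  P=1,RW=1,US=1,PS=0
  L2 @0x66[27] → 0x6A007  P=1,RW=1,US=1,PS=0
  L3 @0x6A[7] → 0x6C007  P=1,RW=1,US=1,PS=0
  ⇒ phys 0x6C03B  [4 reads]

Access #7 fault: NONE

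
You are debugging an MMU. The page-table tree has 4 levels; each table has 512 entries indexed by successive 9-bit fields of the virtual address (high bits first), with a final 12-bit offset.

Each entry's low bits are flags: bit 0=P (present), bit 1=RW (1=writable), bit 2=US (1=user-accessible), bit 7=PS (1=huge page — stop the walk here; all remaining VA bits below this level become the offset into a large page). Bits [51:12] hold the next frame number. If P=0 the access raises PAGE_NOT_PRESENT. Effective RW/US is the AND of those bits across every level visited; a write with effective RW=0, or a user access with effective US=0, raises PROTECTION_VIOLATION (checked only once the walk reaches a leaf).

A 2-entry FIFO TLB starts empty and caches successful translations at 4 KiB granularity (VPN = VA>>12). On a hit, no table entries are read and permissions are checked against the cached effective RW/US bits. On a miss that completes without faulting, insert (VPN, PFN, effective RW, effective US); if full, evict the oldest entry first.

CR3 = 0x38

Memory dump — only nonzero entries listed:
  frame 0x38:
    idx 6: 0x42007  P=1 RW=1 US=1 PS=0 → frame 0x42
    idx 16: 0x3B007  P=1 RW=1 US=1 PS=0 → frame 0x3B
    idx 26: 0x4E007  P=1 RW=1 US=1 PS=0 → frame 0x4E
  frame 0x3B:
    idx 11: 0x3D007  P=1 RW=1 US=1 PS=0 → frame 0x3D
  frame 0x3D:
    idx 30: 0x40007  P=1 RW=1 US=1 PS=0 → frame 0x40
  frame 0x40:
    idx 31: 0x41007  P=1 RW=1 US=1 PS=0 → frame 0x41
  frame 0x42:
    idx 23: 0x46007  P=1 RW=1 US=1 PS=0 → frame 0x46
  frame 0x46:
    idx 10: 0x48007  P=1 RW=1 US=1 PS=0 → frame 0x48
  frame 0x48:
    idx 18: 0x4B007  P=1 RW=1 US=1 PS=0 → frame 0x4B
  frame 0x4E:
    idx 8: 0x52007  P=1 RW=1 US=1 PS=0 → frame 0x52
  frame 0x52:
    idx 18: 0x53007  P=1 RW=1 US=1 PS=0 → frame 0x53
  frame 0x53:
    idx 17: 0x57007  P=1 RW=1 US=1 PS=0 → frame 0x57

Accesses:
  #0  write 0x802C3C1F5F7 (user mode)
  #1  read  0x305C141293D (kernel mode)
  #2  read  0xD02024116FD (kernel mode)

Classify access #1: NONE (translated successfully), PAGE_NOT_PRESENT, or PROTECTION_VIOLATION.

Trace:
#0 VA=0x802C3C1F5F7 (w,user):
  L0: frame=0x38 idx=16 entry=0x3B007 [P=1 RW=1 US=1 PS=0]
  L1: frame=0x3B idx=11 entry=0x3D007 [P=1 RW=1 US=1 PS=0]
  L2: frame=0x3D idx=30 entry=0x40007 [P=1 RW=1 US=1 PS=0]
  L3: frame=0x40 idx=31 entry=0x41007 [P=1 RW=1 US=1 PS=0]
  ⇒ phys 0x415F7  [4 reads]
#1 VA=0x305C141293D (r,kernel):
  L0: frame=0x38 idx=6 entry=0x42007 [P=1 RW=1 US=1 PS=0]
  L1: frame=0x42 idx=23 entry=0x46007 [P=1 RW=1 US=1 PS=0]
  L2: frame=0x46 idx=10 entry=0x48007 [P=1 RW=1 US=1 PS=0]
  L3: frame=0x48 idx=18 entry=0x4B007 [P=1 RW=1 US=1 PS=0]
  ⇒ phys 0x4B93D  [4 reads]
#2 VA=0xD02024116FD (r,kernel):
  L0: frame=0x38 idx=26 entry=0x4E007 [P=1 RW=1 US=1 PS=0]
  L1: frame=0x4E idx=8 entry=0x52007 [P=1 RW=1 US=1 PS=0]
  L2: frame=0x52 idx=18 entry=0x53007 [P=1 RW=1 US=1 PS=0]
  L3: frame=0x53 idx=17 entry=0x57007 [P=1 RW=1 US=1 PS=0]
  ⇒ phys 0x576FD  [4 reads]

Access #1 fault: NONE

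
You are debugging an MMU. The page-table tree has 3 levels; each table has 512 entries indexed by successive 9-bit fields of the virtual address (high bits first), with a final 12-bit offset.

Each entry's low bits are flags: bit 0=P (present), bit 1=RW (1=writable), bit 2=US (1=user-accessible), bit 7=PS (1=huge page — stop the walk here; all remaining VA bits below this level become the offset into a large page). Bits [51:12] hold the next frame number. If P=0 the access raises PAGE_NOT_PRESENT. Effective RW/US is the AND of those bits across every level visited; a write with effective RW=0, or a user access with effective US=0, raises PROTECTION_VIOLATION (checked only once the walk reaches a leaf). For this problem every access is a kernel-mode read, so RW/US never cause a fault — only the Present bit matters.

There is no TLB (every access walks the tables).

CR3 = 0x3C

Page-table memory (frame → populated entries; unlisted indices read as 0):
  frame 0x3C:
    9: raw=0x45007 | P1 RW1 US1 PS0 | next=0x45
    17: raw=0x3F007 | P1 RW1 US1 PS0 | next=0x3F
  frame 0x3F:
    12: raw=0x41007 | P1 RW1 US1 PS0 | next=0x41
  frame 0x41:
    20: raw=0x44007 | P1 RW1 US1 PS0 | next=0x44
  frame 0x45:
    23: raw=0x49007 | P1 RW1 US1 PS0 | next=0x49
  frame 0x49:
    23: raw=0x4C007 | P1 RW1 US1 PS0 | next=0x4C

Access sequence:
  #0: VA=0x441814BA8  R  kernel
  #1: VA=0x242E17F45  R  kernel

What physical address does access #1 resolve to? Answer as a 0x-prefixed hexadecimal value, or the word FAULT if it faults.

Per-access translation:
#0 VA=0x441814BA8 (r,kernel):
  [0] read 0x3C idx=17: raw=0x3F007 flags P=1 W=1 U=1 S=0
  [1] read 0x3F idx=12: raw=0x41007 flags P=1 W=1 U=1 S=0
  [2] read 0x41 idx=20: raw=0x44007 flags P=1 W=1 U=1 S=0
  → PA=0x44BA8  (3 entries read)
#1 VA=0x242E17F45 (r,kernel):
  [0] read 0x3C idx=9: raw=0x45007 flags P=1 W=1 U=1 S=0
  [1] read 0x45 idx=23: raw=0x49007 flags P=1 W=1 U=1 S=0
  [2] read 0x49 idx=23: raw=0x4C007 flags P=1 W=1 U=1 S=0
  → PA=0x4CF45  (3 entries read)

Access #1 PA: 0x4CF45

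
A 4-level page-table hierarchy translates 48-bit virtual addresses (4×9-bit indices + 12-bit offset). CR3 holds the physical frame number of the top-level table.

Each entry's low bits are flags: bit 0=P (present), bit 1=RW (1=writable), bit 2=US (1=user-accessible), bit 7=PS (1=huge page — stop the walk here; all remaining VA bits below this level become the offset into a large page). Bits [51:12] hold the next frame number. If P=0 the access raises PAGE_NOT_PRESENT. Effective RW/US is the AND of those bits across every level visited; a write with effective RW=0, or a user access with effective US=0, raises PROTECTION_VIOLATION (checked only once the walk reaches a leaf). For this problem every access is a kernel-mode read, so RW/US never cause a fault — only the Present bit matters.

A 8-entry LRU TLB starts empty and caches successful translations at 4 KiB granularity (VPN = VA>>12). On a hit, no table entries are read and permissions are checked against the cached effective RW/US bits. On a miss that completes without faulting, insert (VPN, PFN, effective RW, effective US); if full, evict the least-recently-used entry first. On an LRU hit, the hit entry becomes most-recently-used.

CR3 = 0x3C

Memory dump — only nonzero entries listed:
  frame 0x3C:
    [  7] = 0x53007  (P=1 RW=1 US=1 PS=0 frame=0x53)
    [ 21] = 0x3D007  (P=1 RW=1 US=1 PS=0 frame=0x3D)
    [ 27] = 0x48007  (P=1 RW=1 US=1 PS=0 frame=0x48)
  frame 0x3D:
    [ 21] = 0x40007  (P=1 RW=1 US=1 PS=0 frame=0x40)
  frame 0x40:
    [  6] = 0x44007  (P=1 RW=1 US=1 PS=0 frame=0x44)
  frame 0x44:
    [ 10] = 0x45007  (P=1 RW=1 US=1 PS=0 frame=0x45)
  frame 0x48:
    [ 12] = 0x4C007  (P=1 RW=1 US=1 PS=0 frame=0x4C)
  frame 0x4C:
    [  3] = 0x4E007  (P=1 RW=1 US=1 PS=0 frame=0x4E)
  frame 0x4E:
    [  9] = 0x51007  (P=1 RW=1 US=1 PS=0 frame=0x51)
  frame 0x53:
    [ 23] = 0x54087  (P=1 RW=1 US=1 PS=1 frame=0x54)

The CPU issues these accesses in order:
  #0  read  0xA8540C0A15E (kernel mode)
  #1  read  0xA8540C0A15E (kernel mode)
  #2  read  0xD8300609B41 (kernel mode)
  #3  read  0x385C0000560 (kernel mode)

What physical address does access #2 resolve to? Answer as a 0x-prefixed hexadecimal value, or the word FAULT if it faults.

Per-access translation:
#0 VA=0xA8540C0A15E (r,kernel):
  lvl0: tbl 0x3C, slot 21 ⇒ 0x3D007 (P1/RW1/US1/PS0)
  lvl1: tbl 0x3D, slot 21 ⇒ 0x40007 (P1/RW1/US1/PS0)
  lvl2: tbl 0x40, slot 6 ⇒ 0x44007 (P1/RW1/US1/PS0)
  lvl3: tbl 0x44, slot 10 ⇒ 0x45007 (P1/RW1/US1/PS0)
  ✓ 0x4515E  — 4 lookups
#1 VA=0xA8540C0A15E (r,kernel):
  TLB hit vpn=0xA8540C0A → PA=0x4515E
#2 VA=0xD8300609B41 (r,kernel):
  lvl0: tbl 0x3C, slot 27 ⇒ 0x48007 (P1/RW1/US1/PS0)
  lvl1: tbl 0x48, slot 12 ⇒ 0x4C007 (P1/RW1/US1/PS0)
  lvl2: tbl 0x4C, slot 3 ⇒ 0x4E007 (P1/RW1/US1/PS0)
  lvl3: tbl 0x4E, slot 9 ⇒ 0x51007 (P1/RW1/US1/PS0)
  ✓ 0x51B41  — 4 lookups
#3 VA=0x385C0000560 (r,kernel):
  lvl0: tbl 0x3C, slot 7 ⇒ 0x53007 (P1/RW1/US1/PS0)
  lvl1: tbl 0x53, slot 23 ⇒ 0x54087 (P1/RW1/US1/PS1)
  ✓ 0x54560 (huge @L1)  — 2 lookups

Access #2 PA: 0x51B41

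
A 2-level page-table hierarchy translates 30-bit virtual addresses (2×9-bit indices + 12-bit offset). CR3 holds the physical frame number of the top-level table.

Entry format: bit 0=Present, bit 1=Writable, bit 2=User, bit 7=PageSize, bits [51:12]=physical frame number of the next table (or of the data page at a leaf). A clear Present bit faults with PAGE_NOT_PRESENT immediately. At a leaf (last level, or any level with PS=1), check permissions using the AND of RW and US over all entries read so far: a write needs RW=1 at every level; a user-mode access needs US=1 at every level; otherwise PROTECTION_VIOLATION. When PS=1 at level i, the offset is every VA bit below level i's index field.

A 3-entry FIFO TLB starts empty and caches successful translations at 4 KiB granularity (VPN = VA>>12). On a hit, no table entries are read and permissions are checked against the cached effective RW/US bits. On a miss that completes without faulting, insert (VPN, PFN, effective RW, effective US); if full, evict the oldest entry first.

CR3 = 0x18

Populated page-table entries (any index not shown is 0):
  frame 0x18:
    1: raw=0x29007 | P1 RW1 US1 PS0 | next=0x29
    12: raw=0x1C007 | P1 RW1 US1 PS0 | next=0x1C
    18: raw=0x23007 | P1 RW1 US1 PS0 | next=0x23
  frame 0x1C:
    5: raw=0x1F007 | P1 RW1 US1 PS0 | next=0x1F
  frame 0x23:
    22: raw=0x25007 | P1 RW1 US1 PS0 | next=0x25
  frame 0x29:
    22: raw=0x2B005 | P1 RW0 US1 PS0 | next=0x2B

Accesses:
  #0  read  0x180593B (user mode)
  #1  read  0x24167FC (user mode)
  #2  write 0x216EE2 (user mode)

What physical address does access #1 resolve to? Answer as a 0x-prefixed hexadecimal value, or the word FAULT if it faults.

Per-access translation:
#0 VA=0x180593B (r,user):
  lvl0: tbl 0x18, slot 12 ⇒ 0x1C007 (P1/RW1/US1/PS0)
  lvl1: tbl 0x1C, slot 5 ⇒ 0x1F007 (P1/RW1/US1/PS0)
  ⇒ phys 0x1F93B  [2 reads]
#1 VA=0x24167FC (r,user):
  lvl0: tbl 0x18, slot 18 ⇒ 0x23007 (P1/RW1/US1/PS0)
  lvl1: tbl 0x23, slot 22 ⇒ 0x25007 (P1/RW1/US1/PS0)
  ⇒ phys 0x257FC  [2 reads]
#2 VA=0x216EE2 (w,user):
  lvl0: tbl 0x18, slot 1 ⇒ 0x29007 (P1/RW1/US1/PS0)
  lvl1: tbl 0x29, slot 22 ⇒ 0x2B005 (P1/RW0/US1/PS0)
  → PROTECTION_VIOLATION  (2 entries read)

Access #1 PA: 0x257FC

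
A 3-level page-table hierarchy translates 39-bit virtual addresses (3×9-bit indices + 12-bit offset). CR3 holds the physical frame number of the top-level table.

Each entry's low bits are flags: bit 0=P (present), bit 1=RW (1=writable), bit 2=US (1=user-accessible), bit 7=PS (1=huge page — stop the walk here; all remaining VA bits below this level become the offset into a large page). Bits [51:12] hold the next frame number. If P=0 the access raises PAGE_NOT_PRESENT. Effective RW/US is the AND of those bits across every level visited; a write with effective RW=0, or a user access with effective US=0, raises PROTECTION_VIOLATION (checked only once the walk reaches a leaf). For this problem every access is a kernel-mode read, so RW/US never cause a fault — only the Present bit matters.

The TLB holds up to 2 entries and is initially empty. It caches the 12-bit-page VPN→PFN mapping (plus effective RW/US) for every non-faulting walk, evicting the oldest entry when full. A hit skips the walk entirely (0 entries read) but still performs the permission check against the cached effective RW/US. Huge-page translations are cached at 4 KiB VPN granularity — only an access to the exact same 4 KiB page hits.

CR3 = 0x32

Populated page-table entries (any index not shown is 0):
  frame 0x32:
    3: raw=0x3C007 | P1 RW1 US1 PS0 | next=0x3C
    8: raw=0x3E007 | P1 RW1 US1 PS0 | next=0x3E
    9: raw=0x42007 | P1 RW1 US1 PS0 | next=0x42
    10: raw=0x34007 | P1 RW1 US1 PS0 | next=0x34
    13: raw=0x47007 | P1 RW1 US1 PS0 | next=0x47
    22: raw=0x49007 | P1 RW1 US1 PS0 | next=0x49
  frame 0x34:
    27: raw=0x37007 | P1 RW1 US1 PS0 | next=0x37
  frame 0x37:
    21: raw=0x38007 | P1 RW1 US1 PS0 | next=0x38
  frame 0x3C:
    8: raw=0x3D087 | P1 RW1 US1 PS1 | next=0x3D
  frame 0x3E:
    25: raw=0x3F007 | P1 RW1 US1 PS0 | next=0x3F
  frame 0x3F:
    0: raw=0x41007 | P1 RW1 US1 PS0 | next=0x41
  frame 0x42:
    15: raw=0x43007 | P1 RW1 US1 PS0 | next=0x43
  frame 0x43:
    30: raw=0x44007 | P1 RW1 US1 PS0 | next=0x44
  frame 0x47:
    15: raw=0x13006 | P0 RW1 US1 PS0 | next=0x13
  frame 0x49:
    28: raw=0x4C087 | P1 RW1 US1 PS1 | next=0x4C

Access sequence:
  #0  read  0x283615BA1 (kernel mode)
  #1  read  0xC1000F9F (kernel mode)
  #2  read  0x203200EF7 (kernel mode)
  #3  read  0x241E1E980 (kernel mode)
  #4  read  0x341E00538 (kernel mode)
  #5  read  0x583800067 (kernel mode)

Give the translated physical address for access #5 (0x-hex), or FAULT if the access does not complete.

Per-access translation:
#0 VA=0x283615BA1 (r,kernel):
  L0: frame=0x32 idx=10 entry=0x34007 [P=1 RW=1 US=1 PS=0]
  L1: frame=0x34 idx=27 entry=0x37007 [P=1 RW=1 US=1 PS=0]
  L2: frame=0x37 idx=21 entry=0x38007 [P=1 RW=1 US=1 PS=0]
  → PA=0x38BA1  (3 entries read)
#1 VA=0xC1000F9F (r,kernel):
  L0: frame=0x32 idx=3 entry=0x3C007 [P=1 RW=1 US=1 PS=0]
  L1: frame=0x3C idx=8 entry=0x3D087 [P=1 RW=1 US=1 PS=1]
  → PA=0x3DF9F (huge @L1)  (2 entries read)
#2 VA=0x203200EF7 (r,kernel):
  L0: frame=0x32 idx=8 entry=0x3E007 [P=1 RW=1 US=1 PS=0]
  L1: frame=0x3E idx=25 entry=0x3F007 [P=1 RW=1 US=1 PS=0]
  L2: frame=0x3F idx=0 entry=0x41007 [P=1 RW=1 US=1 PS=0]
  → PA=0x41EF7  (3 entries read)
#3 VA=0x241E1E980 (r,kernel):
  L0: frame=0x32 idx=9 entry=0x42007 [P=1 RW=1 US=1 PS=0]
  L1: frame=0x42 idx=15 entry=0x43007 [P=1 RW=1 US=1 PS=0]
  L2: frame=0x43 idx=30 entry=0x44007 [P=1 RW=1 US=1 PS=0]
  → PA=0x44980  (3 entries read)
#4 VA=0x341E00538 (r,kernel):
  L0: frame=0x32 idx=13 entry=0x47007 [P=1 RW=1 US=1 PS=0]
  L1: frame=0x47 idx=15 entry=0x13006 [P=0 RW=1 US=1 PS=0]
  ⇒ fault: PAGE_NOT_PRESENT  — 2 lookups
#5 VA=0x583800067 (r,kernel):
  L0: frame=0x32 idx=22 entry=0x49007 [P=1 RW=1 US=1 PS=0]
  L1: frame=0x49 idx=28 entry=0x4C087 [P=1 RW=1 US=1 PS=1]
  → PA=0x4C067 (huge @L1)  (2 entries read)

Access #5 PA: 0x4C067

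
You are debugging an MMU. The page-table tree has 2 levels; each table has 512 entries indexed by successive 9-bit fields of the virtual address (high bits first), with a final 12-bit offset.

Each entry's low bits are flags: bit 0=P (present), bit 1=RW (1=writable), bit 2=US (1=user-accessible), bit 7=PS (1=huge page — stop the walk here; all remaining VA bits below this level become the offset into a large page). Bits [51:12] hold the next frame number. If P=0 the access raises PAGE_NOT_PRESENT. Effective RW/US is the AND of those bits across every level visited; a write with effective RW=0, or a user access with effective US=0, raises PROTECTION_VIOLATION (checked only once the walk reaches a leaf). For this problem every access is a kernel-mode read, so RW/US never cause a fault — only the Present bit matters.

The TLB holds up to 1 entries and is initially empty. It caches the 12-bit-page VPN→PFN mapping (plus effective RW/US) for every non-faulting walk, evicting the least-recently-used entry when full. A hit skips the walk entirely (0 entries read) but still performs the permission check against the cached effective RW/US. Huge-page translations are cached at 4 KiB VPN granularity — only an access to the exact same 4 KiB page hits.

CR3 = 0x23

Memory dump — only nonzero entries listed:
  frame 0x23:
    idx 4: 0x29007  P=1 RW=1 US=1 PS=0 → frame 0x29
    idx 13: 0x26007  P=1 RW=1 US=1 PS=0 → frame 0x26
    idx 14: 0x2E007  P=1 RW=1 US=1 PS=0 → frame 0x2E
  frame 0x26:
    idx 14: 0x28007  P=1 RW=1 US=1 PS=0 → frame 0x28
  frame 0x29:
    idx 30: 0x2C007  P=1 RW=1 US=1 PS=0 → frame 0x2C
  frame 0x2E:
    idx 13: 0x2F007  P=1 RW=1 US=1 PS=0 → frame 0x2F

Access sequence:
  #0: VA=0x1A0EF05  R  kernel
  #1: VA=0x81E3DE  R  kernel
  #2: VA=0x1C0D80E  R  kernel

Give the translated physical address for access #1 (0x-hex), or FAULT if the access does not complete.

Trace:
#0 VA=0x1A0EF05 (r,kernel):
  L0: frame=0x23 idx=13 entry=0x26007 [P=1 RW=1 US=1 PS=0]
  L1: frame=0x26 idx=14 entry=0x28007 [P=1 RW=1 US=1 PS=0]
  ⇒ phys 0x28F05  [2 reads]
#1 VA=0x81E3DE (r,kernel):
  L0: frame=0x23 idx=4 entry=0x29007 [P=1 RW=1 US=1 PS=0]
  L1: frame=0x29 idx=30 entry=0x2C007 [P=1 RW=1 US=1 PS=0]
  ⇒ phys 0x2C3DE  [2 reads]
#2 VA=0x1C0D80E (r,kernel):
  L0: frame=0x23 idx=14 entry=0x2E007 [P=1 RW=1 US=1 PS=0]
  L1: frame=0x2E idx=13 entry=0x2F007 [P=1 RW=1 US=1 PS=0]
  ⇒ phys 0x2F80E  [2 reads]

Access #1 PA: 0x2C3DE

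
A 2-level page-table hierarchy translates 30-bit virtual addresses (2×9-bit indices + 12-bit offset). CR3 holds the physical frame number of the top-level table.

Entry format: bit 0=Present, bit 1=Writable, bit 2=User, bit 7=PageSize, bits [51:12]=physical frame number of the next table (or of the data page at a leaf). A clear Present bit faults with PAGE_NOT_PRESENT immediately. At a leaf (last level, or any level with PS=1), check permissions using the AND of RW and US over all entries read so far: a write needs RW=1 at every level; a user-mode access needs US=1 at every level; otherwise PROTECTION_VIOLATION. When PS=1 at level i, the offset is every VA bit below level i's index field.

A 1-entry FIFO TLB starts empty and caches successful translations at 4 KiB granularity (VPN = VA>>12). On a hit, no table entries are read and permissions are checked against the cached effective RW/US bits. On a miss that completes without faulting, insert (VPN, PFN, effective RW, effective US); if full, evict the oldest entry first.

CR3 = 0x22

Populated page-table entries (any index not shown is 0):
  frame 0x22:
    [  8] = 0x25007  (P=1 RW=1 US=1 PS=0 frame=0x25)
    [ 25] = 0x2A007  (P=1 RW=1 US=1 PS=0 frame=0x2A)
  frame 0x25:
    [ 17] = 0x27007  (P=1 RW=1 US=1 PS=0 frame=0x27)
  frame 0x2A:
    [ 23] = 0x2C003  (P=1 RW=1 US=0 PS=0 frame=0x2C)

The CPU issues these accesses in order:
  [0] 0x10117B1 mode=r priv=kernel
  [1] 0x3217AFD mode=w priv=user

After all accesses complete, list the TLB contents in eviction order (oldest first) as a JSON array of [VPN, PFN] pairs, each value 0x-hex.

Per-access translation:
#0 VA=0x10117B1 (r,kernel):
  L0: frame=0x22 idx=8 entry=0x25007 [P=1 RW=1 US=1 PS=0]
  L1: frame=0x25 idx=17 entry=0x27007 [P=1 RW=1 US=1 PS=0]
  ⇒ phys 0x277B1  [2 reads]
#1 VA=0x3217AFD (w,user):
  L0: frame=0x22 idx=25 entry=0x2A007 [P=1 RW=1 US=1 PS=0]
  L1: frame=0x2A idx=23 entry=0x2C003 [P=1 RW=1 US=0 PS=0]
  → PROTECTION_VIOLATION  (2 entries read)

TLB: [["0x1011", "0x27"]]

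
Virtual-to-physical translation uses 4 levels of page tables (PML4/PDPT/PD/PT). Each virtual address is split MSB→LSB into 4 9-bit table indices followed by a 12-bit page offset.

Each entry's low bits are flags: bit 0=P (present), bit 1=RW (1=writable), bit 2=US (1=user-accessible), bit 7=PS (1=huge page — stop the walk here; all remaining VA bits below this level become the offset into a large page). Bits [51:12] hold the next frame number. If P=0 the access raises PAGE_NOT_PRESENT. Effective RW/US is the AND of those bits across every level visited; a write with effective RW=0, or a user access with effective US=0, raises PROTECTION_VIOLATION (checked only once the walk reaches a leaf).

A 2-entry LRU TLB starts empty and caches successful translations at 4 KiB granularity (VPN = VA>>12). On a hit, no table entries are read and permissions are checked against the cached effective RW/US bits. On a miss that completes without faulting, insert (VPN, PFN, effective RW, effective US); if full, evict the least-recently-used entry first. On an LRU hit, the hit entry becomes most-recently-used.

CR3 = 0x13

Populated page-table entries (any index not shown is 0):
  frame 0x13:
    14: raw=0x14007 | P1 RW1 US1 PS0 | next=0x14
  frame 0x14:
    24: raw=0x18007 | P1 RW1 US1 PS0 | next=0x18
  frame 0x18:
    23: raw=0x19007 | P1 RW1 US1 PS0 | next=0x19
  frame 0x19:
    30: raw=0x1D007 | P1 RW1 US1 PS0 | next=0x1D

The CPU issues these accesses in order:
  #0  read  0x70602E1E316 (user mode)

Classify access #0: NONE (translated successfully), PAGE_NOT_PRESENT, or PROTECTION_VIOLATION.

Per-access translation:
#0 VA=0x70602E1E316 (r,user):
  lvl0: tbl 0x13, slot 14 ⇒ 0x14007 (P1/RW1/US1/PS0)
  lvl1: tbl 0x14, slot 24 ⇒ 0x18007 (P1/RW1/US1/PS0)
  lvl2: tbl 0x18, slot 23 ⇒ 0x19007 (P1/RW1/US1/PS0)
  lvl3: tbl 0x19, slot 30 ⇒ 0x1D007 (P1/RW1/US1/PS0)
  ⇒ phys 0x1D316  [4 reads]

Access #0 fault: NONE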